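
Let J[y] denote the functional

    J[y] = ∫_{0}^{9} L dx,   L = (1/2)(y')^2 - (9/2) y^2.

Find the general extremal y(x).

The Lagrangian is L = (1/2)(y')^2 - (9/2) y^2.
∂L/∂y = -9y.
∂L/∂y' = y'.
The Euler-Lagrange equation d/dx(∂L/∂y') − ∂L/∂y = 0 becomes:
    y'' + 9 y = 0
General solution: y(x) = A sin(3x) + B cos(3x), where A and B are arbitrary constants fixed by the endpoint conditions.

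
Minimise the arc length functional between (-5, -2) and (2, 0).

Arc-length functional: J[y] = ∫ sqrt(1 + (y')^2) dx.
Lagrangian L = sqrt(1 + (y')^2) has no explicit y dependence, so ∂L/∂y = 0 and the Euler-Lagrange equation gives
    d/dx( y' / sqrt(1 + (y')^2) ) = 0  ⇒  y' / sqrt(1 + (y')^2) = const.
Hence y' is constant, so y(x) is affine.
Fitting the endpoints (-5, -2) and (2, 0):
    slope m = (0 − (-2)) / (2 − (-5)) = 2/7,
    intercept c = (-2) − m·(-5) = -4/7.
Extremal: y(x) = (2/7) x - 4/7.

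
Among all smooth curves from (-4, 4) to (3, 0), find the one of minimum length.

Arc-length functional: J[y] = ∫ sqrt(1 + (y')^2) dx.
Lagrangian L = sqrt(1 + (y')^2) has no explicit y dependence, so ∂L/∂y = 0 and the Euler-Lagrange equation gives
    d/dx( y' / sqrt(1 + (y')^2) ) = 0  ⇒  y' / sqrt(1 + (y')^2) = const.
Hence y' is constant, so y(x) is affine.
Fitting the endpoints (-4, 4) and (3, 0):
    slope m = (0 − 4) / (3 − (-4)) = -4/7,
    intercept c = 4 − m·(-4) = 12/7.
Extremal: y(x) = (-4/7) x + 12/7.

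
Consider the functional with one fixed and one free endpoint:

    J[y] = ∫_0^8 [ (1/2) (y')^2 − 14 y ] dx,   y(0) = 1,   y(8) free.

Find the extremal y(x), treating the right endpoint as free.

The Lagrangian L = (1/2) (y')^2 − 14 y gives
    ∂L/∂y = −14,   ∂L/∂y' = y'.
Euler-Lagrange: d/dx(y') − (−14) = 0, i.e. y'' + 14 = 0, so
    y(x) = −(14/2) x^2 + C1 x + C2.
Fixed left endpoint y(0) = 1 ⇒ C2 = 1.
The right endpoint x = 8 is free, so the natural (transversality) condition is ∂L/∂y' |_{x=8} = 0, i.e. y'(8) = 0.
Compute y'(x) = −14 x + C1, so y'(8) = −112 + C1 = 0 ⇒ C1 = 112.
Therefore the extremal is
    y(x) = −7 x^2 + 112 x + 1.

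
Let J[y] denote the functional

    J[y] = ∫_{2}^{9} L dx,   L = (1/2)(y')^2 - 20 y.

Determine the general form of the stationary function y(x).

The Lagrangian is L = (1/2)(y')^2 - 20 y.
∂L/∂y = -20.
∂L/∂y' = y'.
The Euler-Lagrange equation d/dx(∂L/∂y') − ∂L/∂y = 0 becomes:
    y'' + 20 = 0
General solution: y(x) = -10 x^2 + A x + B, where A and B are arbitrary constants fixed by the endpoint conditions.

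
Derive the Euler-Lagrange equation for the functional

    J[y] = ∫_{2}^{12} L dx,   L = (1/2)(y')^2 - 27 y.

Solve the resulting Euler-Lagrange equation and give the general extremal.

The Lagrangian is L = (1/2)(y')^2 - 27 y.
∂L/∂y = -27.
∂L/∂y' = y'.
The Euler-Lagrange equation d/dx(∂L/∂y') − ∂L/∂y = 0 becomes:
    y'' + 27 = 0
General solution: y(x) = -(27/2) x^2 + A x + B, where A and B are arbitrary constants fixed by the endpoint conditions.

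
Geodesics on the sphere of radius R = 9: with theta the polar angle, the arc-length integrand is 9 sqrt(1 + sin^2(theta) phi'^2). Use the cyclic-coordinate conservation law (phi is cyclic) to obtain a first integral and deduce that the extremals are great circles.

On the sphere of radius R = 9 with spherical coordinates (θ, φ), the induced metric is
    ds^2 = 81(dθ^2 + sin^2(θ) dφ^2).
Parameterise by θ; the arc-length functional is
    J[φ] = ∫ 9 sqrt(1 + sin^2(θ) (dφ/dθ)^2) dθ,
so L = 9 sqrt(1 + sin^2(θ) φ'^2). Compute
    ∂L/∂φ = 0  (L has no explicit φ dependence),
    ∂L/∂φ' = 9 sin^2(θ) φ' / sqrt(1 + sin^2(θ) φ'^2).
Since ∂L/∂φ = 0, the Euler-Lagrange equation
    d/dθ(∂L/∂φ') − ∂L/∂φ = 0
reduces to d/dθ(∂L/∂φ') = 0, i.e. the momentum conjugate to φ is conserved:
    9 sin^2(θ) φ' / sqrt(1 + sin^2(θ) φ'^2) = C.
The overall factor of 9 is constant, so dividing through gives Clairaut's relation sin^2(θ) φ' / sqrt(1 + sin^2(θ) φ'^2) = C' (with C' = C/9). Solving for φ' and integrating gives the great-circle family
    cot(θ) = A cos(φ − φ_0),
i.e. the intersection of the sphere with a plane through the origin. The two constants A and φ_0 (equivalently C and one phase) are fixed by the two endpoint conditions.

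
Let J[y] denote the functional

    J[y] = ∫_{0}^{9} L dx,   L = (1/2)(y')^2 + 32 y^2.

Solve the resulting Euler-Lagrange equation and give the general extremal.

The Lagrangian is L = (1/2)(y')^2 + 32 y^2.
∂L/∂y = 64y.
∂L/∂y' = y'.
The Euler-Lagrange equation d/dx(∂L/∂y') − ∂L/∂y = 0 becomes:
    y'' - 64 y = 0
General solution: y(x) = A e^(8x) + B e^(-8x), where A and B are arbitrary constants fixed by the endpoint conditions.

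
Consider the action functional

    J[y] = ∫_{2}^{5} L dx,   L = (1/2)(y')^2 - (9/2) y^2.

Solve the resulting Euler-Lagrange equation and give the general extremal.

The Lagrangian is L = (1/2)(y')^2 - (9/2) y^2.
∂L/∂y = -9y.
∂L/∂y' = y'.
The Euler-Lagrange equation d/dx(∂L/∂y') − ∂L/∂y = 0 becomes:
    y'' + 9 y = 0
General solution: y(x) = A sin(3x) + B cos(3x), where A and B are arbitrary constants fixed by the endpoint conditions.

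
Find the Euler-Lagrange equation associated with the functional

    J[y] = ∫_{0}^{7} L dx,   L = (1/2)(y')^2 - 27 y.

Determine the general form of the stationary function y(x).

The Lagrangian is L = (1/2)(y')^2 - 27 y.
∂L/∂y = -27.
∂L/∂y' = y'.
The Euler-Lagrange equation d/dx(∂L/∂y') − ∂L/∂y = 0 becomes:
    y'' + 27 = 0
General solution: y(x) = -(27/2) x^2 + A x + B, where A and B are arbitrary constants fixed by the endpoint conditions.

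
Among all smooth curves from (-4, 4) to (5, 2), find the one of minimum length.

Arc-length functional: J[y] = ∫ sqrt(1 + (y')^2) dx.
Lagrangian L = sqrt(1 + (y')^2) has no explicit y dependence, so ∂L/∂y = 0 and the Euler-Lagrange equation gives
    d/dx( y' / sqrt(1 + (y')^2) ) = 0  ⇒  y' / sqrt(1 + (y')^2) = const.
Hence y' is constant, so y(x) is affine.
Fitting the endpoints (-4, 4) and (5, 2):
    slope m = (2 − 4) / (5 − (-4)) = -2/9,
    intercept c = 4 − m·(-4) = 28/9.
Extremal: y(x) = (-2/9) x + 28/9.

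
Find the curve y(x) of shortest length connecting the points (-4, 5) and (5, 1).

Arc-length functional: J[y] = ∫ sqrt(1 + (y')^2) dx.
Lagrangian L = sqrt(1 + (y')^2) has no explicit y dependence, so ∂L/∂y = 0 and the Euler-Lagrange equation gives
    d/dx( y' / sqrt(1 + (y')^2) ) = 0  ⇒  y' / sqrt(1 + (y')^2) = const.
Hence y' is constant, so y(x) is affine.
Fitting the endpoints (-4, 5) and (5, 1):
    slope m = (1 − 5) / (5 − (-4)) = -4/9,
    intercept c = 5 − m·(-4) = 29/9.
Extremal: y(x) = (-4/9) x + 29/9.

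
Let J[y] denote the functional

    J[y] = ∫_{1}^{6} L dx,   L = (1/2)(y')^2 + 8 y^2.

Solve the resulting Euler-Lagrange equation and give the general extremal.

The Lagrangian is L = (1/2)(y')^2 + 8 y^2.
∂L/∂y = 16y.
∂L/∂y' = y'.
The Euler-Lagrange equation d/dx(∂L/∂y') − ∂L/∂y = 0 becomes:
    y'' - 16 y = 0
General solution: y(x) = A e^(4x) + B e^(-4x), where A and B are arbitrary constants fixed by the endpoint conditions.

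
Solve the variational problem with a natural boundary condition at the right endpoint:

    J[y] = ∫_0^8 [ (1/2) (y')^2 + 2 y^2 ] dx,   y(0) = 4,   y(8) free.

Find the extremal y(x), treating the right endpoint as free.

The Lagrangian L = (1/2) (y')^2 + 2 y^2 gives
    ∂L/∂y = 4 y,   ∂L/∂y' = y'.
Euler-Lagrange: y'' − 4 y = 0.
With k = 2, the general solution is
    y(x) = A cosh(2 x) + B sinh(2 x).
Fixed left endpoint y(0) = 4 ⇒ A = 4.
The right endpoint x = 8 is free, so the natural (transversality) condition is ∂L/∂y' |_{x=8} = 0, i.e. y'(8) = 0.
Compute y'(x) = A k sinh(k x) + B k cosh(k x), so
    y'(8) = A k sinh(k·8) + B k cosh(k·8) = 0
    ⇒ B = −A tanh(k·8) = − 4 tanh(2·8).
Therefore the extremal is
    y(x) = 4 cosh(2 x) − 4 tanh(2·8) sinh(2 x).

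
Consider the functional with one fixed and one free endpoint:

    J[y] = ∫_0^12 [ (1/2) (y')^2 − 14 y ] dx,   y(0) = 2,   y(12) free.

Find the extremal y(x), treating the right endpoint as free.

The Lagrangian L = (1/2) (y')^2 − 14 y gives
    ∂L/∂y = −14,   ∂L/∂y' = y'.
Euler-Lagrange: d/dx(y') − (−14) = 0, i.e. y'' + 14 = 0, so
    y(x) = −(14/2) x^2 + C1 x + C2.
Fixed left endpoint y(0) = 2 ⇒ C2 = 2.
The right endpoint x = 12 is free, so the natural (transversality) condition is ∂L/∂y' |_{x=12} = 0, i.e. y'(12) = 0.
Compute y'(x) = −14 x + C1, so y'(12) = −168 + C1 = 0 ⇒ C1 = 168.
Therefore the extremal is
    y(x) = −7 x^2 + 168 x + 2.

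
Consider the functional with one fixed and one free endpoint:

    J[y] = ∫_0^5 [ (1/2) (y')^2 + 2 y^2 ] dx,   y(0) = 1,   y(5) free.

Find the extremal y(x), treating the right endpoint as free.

The Lagrangian L = (1/2) (y')^2 + 2 y^2 gives
    ∂L/∂y = 4 y,   ∂L/∂y' = y'.
Euler-Lagrange: y'' − 4 y = 0.
With k = 2, the general solution is
    y(x) = A cosh(2 x) + B sinh(2 x).
Fixed left endpoint y(0) = 1 ⇒ A = 1.
The right endpoint x = 5 is free, so the natural (transversality) condition is ∂L/∂y' |_{x=5} = 0, i.e. y'(5) = 0.
Compute y'(x) = A k sinh(k x) + B k cosh(k x), so
    y'(5) = A k sinh(k·5) + B k cosh(k·5) = 0
    ⇒ B = −A tanh(k·5) = − tanh(2·5).
Therefore the extremal is
    y(x) = cosh(2 x) − tanh(2·5) sinh(2 x).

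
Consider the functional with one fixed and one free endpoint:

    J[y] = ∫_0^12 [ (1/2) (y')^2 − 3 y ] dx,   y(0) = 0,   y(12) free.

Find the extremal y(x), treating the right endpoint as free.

The Lagrangian L = (1/2) (y')^2 − 3 y gives
    ∂L/∂y = −3,   ∂L/∂y' = y'.
Euler-Lagrange: d/dx(y') − (−3) = 0, i.e. y'' + 3 = 0, so
    y(x) = −(3/2) x^2 + C1 x + C2.
Fixed left endpoint y(0) = 0 ⇒ C2 = 0.
The right endpoint x = 12 is free, so the natural (transversality) condition is ∂L/∂y' |_{x=12} = 0, i.e. y'(12) = 0.
Compute y'(x) = −3 x + C1, so y'(12) = −36 + C1 = 0 ⇒ C1 = 36.
Therefore the extremal is
    y(x) = −(3/2) x^2 + 36 x.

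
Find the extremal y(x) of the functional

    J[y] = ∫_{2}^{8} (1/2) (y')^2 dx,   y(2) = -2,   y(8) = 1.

The Lagrangian is L = (1/2) (y')^2.
Compute ∂L/∂y = 0, ∂L/∂y' = y'.
The Euler-Lagrange equation d/dx(∂L/∂y') − ∂L/∂y = 0 reduces to
    y'' = 0.
Its general solution is
    y(x) = A x + B,
with A, B fixed by the endpoint conditions.
Applying the endpoint conditions y(2) = -2 and y(8) = 1: solve A·2 + B = -2 and A·8 + B = 1. Subtracting gives A(8 − 2) = 1 − -2, so A = 1/2, and B = -2 − A·2 = -3. Therefore
    y(x) = (1/2) x - 3.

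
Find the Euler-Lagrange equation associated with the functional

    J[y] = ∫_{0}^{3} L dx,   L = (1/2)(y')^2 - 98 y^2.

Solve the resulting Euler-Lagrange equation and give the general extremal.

The Lagrangian is L = (1/2)(y')^2 - 98 y^2.
∂L/∂y = -196y.
∂L/∂y' = y'.
The Euler-Lagrange equation d/dx(∂L/∂y') − ∂L/∂y = 0 becomes:
    y'' + 196 y = 0
General solution: y(x) = A sin(14x) + B cos(14x), where A and B are arbitrary constants fixed by the endpoint conditions.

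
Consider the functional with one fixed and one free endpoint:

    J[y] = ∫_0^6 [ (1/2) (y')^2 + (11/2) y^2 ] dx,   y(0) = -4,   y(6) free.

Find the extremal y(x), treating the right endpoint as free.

The Lagrangian L = (1/2) (y')^2 + (11/2) y^2 gives
    ∂L/∂y = 11 y,   ∂L/∂y' = y'.
Euler-Lagrange: y'' − 11 y = 0.
With k = sqrt(11), the general solution is
    y(x) = A cosh(sqrt(11) x) + B sinh(sqrt(11) x).
Fixed left endpoint y(0) = -4 ⇒ A = -4.
The right endpoint x = 6 is free, so the natural (transversality) condition is ∂L/∂y' |_{x=6} = 0, i.e. y'(6) = 0.
Compute y'(x) = A k sinh(k x) + B k cosh(k x), so
    y'(6) = A k sinh(k·6) + B k cosh(k·6) = 0
    ⇒ B = −A tanh(k·6) = 4 tanh(sqrt(11)·6).
Therefore the extremal is
    y(x) = −4 cosh(sqrt(11) x) + 4 tanh(sqrt(11)·6) sinh(sqrt(11) x).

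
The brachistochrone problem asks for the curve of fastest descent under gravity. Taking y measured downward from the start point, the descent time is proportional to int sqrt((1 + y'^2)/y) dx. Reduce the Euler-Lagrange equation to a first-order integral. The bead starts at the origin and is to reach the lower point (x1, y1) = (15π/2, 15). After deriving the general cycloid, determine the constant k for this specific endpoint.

The Lagrangian L = sqrt((1 + y'^2) / y) has no explicit x dependence, so the Beltrami identity applies:
    L − y' ∂L/∂y' = C.
Compute ∂L/∂y' = y' / sqrt(y (1 + y'^2)).
Substitute:
    sqrt((1 + y'^2)/y) − y'·y' / sqrt(y (1 + y'^2))
    = (1 + y'^2) / sqrt(y (1 + y'^2)) − y'^2 / sqrt(y (1 + y'^2))
    = 1 / sqrt(y (1 + y'^2)) = C.
Squaring and rearranging gives the first integral
    y (1 + y'^2) = 1/C^2 =: k   (constant).
Solving this first-order ODE by the substitution
    y = (k/2)(1 − cos θ)
yields the cycloid parameterisation
    x(θ) = (k/2)(θ − sin θ),   y(θ) = (k/2)(1 − cos θ).
The constant k is fixed by the endpoint condition.
Now fit the given lower endpoint (x1, y1) = (15π/2, 15). At the bottom of the first arch (θ = π), the parametric equations give
    y(π) = (k/2)(1 − cos π) = k,
    x(π) = (k/2)(π − sin π) = kπ/2.
Matching y(π) = 15 gives k = 15, consistent with x(π) = 15π/2. Therefore the specific cycloid is
    x(θ) = (15/2)(θ − sin θ),   y(θ) = (15/2)(1 − cos θ).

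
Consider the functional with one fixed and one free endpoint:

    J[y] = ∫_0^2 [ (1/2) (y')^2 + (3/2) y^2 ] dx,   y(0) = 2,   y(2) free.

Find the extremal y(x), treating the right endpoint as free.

The Lagrangian L = (1/2) (y')^2 + (3/2) y^2 gives
    ∂L/∂y = 3 y,   ∂L/∂y' = y'.
Euler-Lagrange: y'' − 3 y = 0.
With k = sqrt(3), the general solution is
    y(x) = A cosh(sqrt(3) x) + B sinh(sqrt(3) x).
Fixed left endpoint y(0) = 2 ⇒ A = 2.
The right endpoint x = 2 is free, so the natural (transversality) condition is ∂L/∂y' |_{x=2} = 0, i.e. y'(2) = 0.
Compute y'(x) = A k sinh(k x) + B k cosh(k x), so
    y'(2) = A k sinh(k·2) + B k cosh(k·2) = 0
    ⇒ B = −A tanh(k·2) = − 2 tanh(sqrt(3)·2).
Therefore the extremal is
    y(x) = 2 cosh(sqrt(3) x) − 2 tanh(sqrt(3)·2) sinh(sqrt(3) x).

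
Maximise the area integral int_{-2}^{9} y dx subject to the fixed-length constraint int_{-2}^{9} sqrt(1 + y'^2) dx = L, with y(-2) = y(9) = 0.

Set up the augmented Lagrangian using a multiplier λ for the length constraint:
    F(y, y') = y − λ sqrt(1 + y'^2).
F has no explicit x dependence, so the Beltrami identity yields a first integral
    F − y' ∂F/∂y' = C.
Compute ∂F/∂y' = −λ y' / sqrt(1 + y'^2). Then
    y − λ sqrt(1 + y'^2) + λ y'^2 / sqrt(1 + y'^2) = C
    ⇒  y − λ / sqrt(1 + y'^2) = C.
Solving for y' and integrating gives
    (x − a)^2 + (y − b)^2 = λ^2,
a circular arc of radius λ. The constants a, b are determined by the endpoint conditions y(-2) = y(9) = 0, and λ is fixed implicitly by the length constraint
    ∫_{-2}^{9} sqrt(1 + y'^2) dx = L.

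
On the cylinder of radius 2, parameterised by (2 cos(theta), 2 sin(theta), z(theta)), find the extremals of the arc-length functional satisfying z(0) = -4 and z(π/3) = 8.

Parameterise the cylinder of radius R = 2 as
    r(θ) = (2 cos θ, 2 sin θ, z(θ)).
The arc-length element is
    ds = sqrt(4 + (dz/dθ)^2) dθ,
so the Lagrangian is L = sqrt(4 + z'^2).
L depends on z' only, not on z or θ, so ∂L/∂z = 0 and
    ∂L/∂z' = z' / sqrt(4 + z'^2).
The Euler-Lagrange equation gives
    d/dθ( z' / sqrt(4 + z'^2) ) = 0,
so z' is constant. Integrating once:
    z(θ) = a θ + b,
a helix on the cylinder (a straight line when the cylinder is unrolled). The constants a, b are determined by the endpoint conditions.
With endpoint conditions z(0) = -4 and z(π/3) = 8: from z(0) = b we get b = -4, and a·π/3 + -4 = 8 gives a = 36/π, so
    z(θ) = (36/π) θ − 4.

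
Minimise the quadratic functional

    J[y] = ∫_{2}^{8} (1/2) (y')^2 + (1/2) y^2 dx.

The Lagrangian is L = (1/2) (y')^2 + (1/2) y^2.
Compute ∂L/∂y = y, ∂L/∂y' = y'.
The Euler-Lagrange equation d/dx(∂L/∂y') − ∂L/∂y = 0 reduces to
    y'' − y = 0.
Its general solution is
    y(x) = A e^x + B e^(−x),
with A, B fixed by the endpoint conditions.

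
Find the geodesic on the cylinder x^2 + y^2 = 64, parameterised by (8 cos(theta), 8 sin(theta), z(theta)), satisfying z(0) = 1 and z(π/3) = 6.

Parameterise the cylinder of radius R = 8 as
    r(θ) = (8 cos θ, 8 sin θ, z(θ)).
The arc-length element is
    ds = sqrt(64 + (dz/dθ)^2) dθ,
so the Lagrangian is L = sqrt(64 + z'^2).
L depends on z' only, not on z or θ, so ∂L/∂z = 0 and
    ∂L/∂z' = z' / sqrt(64 + z'^2).
The Euler-Lagrange equation gives
    d/dθ( z' / sqrt(64 + z'^2) ) = 0,
so z' is constant. Integrating once:
    z(θ) = a θ + b,
a helix on the cylinder (a straight line when the cylinder is unrolled). The constants a, b are determined by the endpoint conditions.
With endpoint conditions z(0) = 1 and z(π/3) = 6: from z(0) = b we get b = 1, and a·π/3 + 1 = 6 gives a = 15/π, so
    z(θ) = (15/π) θ + 1.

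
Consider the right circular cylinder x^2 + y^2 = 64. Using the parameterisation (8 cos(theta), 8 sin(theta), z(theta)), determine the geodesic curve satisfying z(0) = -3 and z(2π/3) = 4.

Parameterise the cylinder of radius R = 8 as
    r(θ) = (8 cos θ, 8 sin θ, z(θ)).
The arc-length element is
    ds = sqrt(64 + (dz/dθ)^2) dθ,
so the Lagrangian is L = sqrt(64 + z'^2).
L depends on z' only, not on z or θ, so ∂L/∂z = 0 and
    ∂L/∂z' = z' / sqrt(64 + z'^2).
The Euler-Lagrange equation gives
    d/dθ( z' / sqrt(64 + z'^2) ) = 0,
so z' is constant. Integrating once:
    z(θ) = a θ + b,
a helix on the cylinder (a straight line when the cylinder is unrolled). The constants a, b are determined by the endpoint conditions.
With endpoint conditions z(0) = -3 and z(2π/3) = 4: from z(0) = b we get b = -3, and a·2π/3 + -3 = 4 gives a = 21/(2π), so
    z(θ) = (21/(2π)) θ − 3.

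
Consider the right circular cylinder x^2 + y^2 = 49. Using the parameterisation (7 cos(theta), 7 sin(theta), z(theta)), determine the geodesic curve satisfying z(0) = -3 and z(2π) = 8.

Parameterise the cylinder of radius R = 7 as
    r(θ) = (7 cos θ, 7 sin θ, z(θ)).
The arc-length element is
    ds = sqrt(49 + (dz/dθ)^2) dθ,
so the Lagrangian is L = sqrt(49 + z'^2).
L depends on z' only, not on z or θ, so ∂L/∂z = 0 and
    ∂L/∂z' = z' / sqrt(49 + z'^2).
The Euler-Lagrange equation gives
    d/dθ( z' / sqrt(49 + z'^2) ) = 0,
so z' is constant. Integrating once:
    z(θ) = a θ + b,
a helix on the cylinder (a straight line when the cylinder is unrolled). The constants a, b are determined by the endpoint conditions.
With endpoint conditions z(0) = -3 and z(2π) = 8: from z(0) = b we get b = -3, and a·2π + -3 = 8 gives a = 11/(2π), so
    z(θ) = (11/(2π)) θ − 3.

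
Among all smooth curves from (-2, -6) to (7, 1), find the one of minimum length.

Arc-length functional: J[y] = ∫ sqrt(1 + (y')^2) dx.
Lagrangian L = sqrt(1 + (y')^2) has no explicit y dependence, so ∂L/∂y = 0 and the Euler-Lagrange equation gives
    d/dx( y' / sqrt(1 + (y')^2) ) = 0  ⇒  y' / sqrt(1 + (y')^2) = const.
Hence y' is constant, so y(x) is affine.
Fitting the endpoints (-2, -6) and (7, 1):
    slope m = (1 − (-6)) / (7 − (-2)) = 7/9,
    intercept c = (-6) − m·(-2) = -40/9.
Extremal: y(x) = (7/9) x - 40/9.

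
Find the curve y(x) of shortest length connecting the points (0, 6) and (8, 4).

Arc-length functional: J[y] = ∫ sqrt(1 + (y')^2) dx.
Lagrangian L = sqrt(1 + (y')^2) has no explicit y dependence, so ∂L/∂y = 0 and the Euler-Lagrange equation gives
    d/dx( y' / sqrt(1 + (y')^2) ) = 0  ⇒  y' / sqrt(1 + (y')^2) = const.
Hence y' is constant, so y(x) is affine.
Fitting the endpoints (0, 6) and (8, 4):
    slope m = (4 − 6) / (8 − 0) = -1/4,
    intercept c = 6 − m·0 = 6.
Extremal: y(x) = (-1/4) x + 6.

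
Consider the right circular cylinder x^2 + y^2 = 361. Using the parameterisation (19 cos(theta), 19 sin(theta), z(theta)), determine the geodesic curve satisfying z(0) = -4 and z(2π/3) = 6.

Parameterise the cylinder of radius R = 19 as
    r(θ) = (19 cos θ, 19 sin θ, z(θ)).
The arc-length element is
    ds = sqrt(361 + (dz/dθ)^2) dθ,
so the Lagrangian is L = sqrt(361 + z'^2).
L depends on z' only, not on z or θ, so ∂L/∂z = 0 and
    ∂L/∂z' = z' / sqrt(361 + z'^2).
The Euler-Lagrange equation gives
    d/dθ( z' / sqrt(361 + z'^2) ) = 0,
so z' is constant. Integrating once:
    z(θ) = a θ + b,
a helix on the cylinder (a straight line when the cylinder is unrolled). The constants a, b are determined by the endpoint conditions.
With endpoint conditions z(0) = -4 and z(2π/3) = 6: from z(0) = b we get b = -4, and a·2π/3 + -4 = 6 gives a = 15/π, so
    z(θ) = (15/π) θ − 4.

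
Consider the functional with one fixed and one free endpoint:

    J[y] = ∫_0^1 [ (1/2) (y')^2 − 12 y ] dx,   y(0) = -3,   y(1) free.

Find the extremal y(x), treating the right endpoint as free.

The Lagrangian L = (1/2) (y')^2 − 12 y gives
    ∂L/∂y = −12,   ∂L/∂y' = y'.
Euler-Lagrange: d/dx(y') − (−12) = 0, i.e. y'' + 12 = 0, so
    y(x) = −(12/2) x^2 + C1 x + C2.
Fixed left endpoint y(0) = -3 ⇒ C2 = -3.
The right endpoint x = 1 is free, so the natural (transversality) condition is ∂L/∂y' |_{x=1} = 0, i.e. y'(1) = 0.
Compute y'(x) = −12 x + C1, so y'(1) = −12 + C1 = 0 ⇒ C1 = 12.
Therefore the extremal is
    y(x) = −6 x^2 + 12 x − 3.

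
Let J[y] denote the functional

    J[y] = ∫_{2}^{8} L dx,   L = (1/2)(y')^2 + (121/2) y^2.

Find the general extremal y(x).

The Lagrangian is L = (1/2)(y')^2 + (121/2) y^2.
∂L/∂y = 121y.
∂L/∂y' = y'.
The Euler-Lagrange equation d/dx(∂L/∂y') − ∂L/∂y = 0 becomes:
    y'' - 121 y = 0
General solution: y(x) = A e^(11x) + B e^(-11x), where A and B are arbitrary constants fixed by the endpoint conditions.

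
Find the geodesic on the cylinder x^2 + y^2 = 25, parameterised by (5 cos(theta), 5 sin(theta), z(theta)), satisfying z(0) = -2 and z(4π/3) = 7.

Parameterise the cylinder of radius R = 5 as
    r(θ) = (5 cos θ, 5 sin θ, z(θ)).
The arc-length element is
    ds = sqrt(25 + (dz/dθ)^2) dθ,
so the Lagrangian is L = sqrt(25 + z'^2).
L depends on z' only, not on z or θ, so ∂L/∂z = 0 and
    ∂L/∂z' = z' / sqrt(25 + z'^2).
The Euler-Lagrange equation gives
    d/dθ( z' / sqrt(25 + z'^2) ) = 0,
so z' is constant. Integrating once:
    z(θ) = a θ + b,
a helix on the cylinder (a straight line when the cylinder is unrolled). The constants a, b are determined by the endpoint conditions.
With endpoint conditions z(0) = -2 and z(4π/3) = 7: from z(0) = b we get b = -2, and a·4π/3 + -2 = 7 gives a = 27/(4π), so
    z(θ) = (27/(4π)) θ − 2.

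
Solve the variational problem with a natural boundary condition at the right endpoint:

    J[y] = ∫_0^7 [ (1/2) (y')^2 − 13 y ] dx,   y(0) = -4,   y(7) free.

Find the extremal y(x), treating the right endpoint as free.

The Lagrangian L = (1/2) (y')^2 − 13 y gives
    ∂L/∂y = −13,   ∂L/∂y' = y'.
Euler-Lagrange: d/dx(y') − (−13) = 0, i.e. y'' + 13 = 0, so
    y(x) = −(13/2) x^2 + C1 x + C2.
Fixed left endpoint y(0) = -4 ⇒ C2 = -4.
The right endpoint x = 7 is free, so the natural (transversality) condition is ∂L/∂y' |_{x=7} = 0, i.e. y'(7) = 0.
Compute y'(x) = −13 x + C1, so y'(7) = −91 + C1 = 0 ⇒ C1 = 91.
Therefore the extremal is
    y(x) = −(13/2) x^2 + 91 x − 4.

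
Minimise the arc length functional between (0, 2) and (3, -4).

Arc-length functional: J[y] = ∫ sqrt(1 + (y')^2) dx.
Lagrangian L = sqrt(1 + (y')^2) has no explicit y dependence, so ∂L/∂y = 0 and the Euler-Lagrange equation gives
    d/dx( y' / sqrt(1 + (y')^2) ) = 0  ⇒  y' / sqrt(1 + (y')^2) = const.
Hence y' is constant, so y(x) is affine.
Fitting the endpoints (0, 2) and (3, -4):
    slope m = ((-4) − 2) / (3 − 0) = -2,
    intercept c = 2 − m·0 = 2.
Extremal: y(x) = -2 x + 2.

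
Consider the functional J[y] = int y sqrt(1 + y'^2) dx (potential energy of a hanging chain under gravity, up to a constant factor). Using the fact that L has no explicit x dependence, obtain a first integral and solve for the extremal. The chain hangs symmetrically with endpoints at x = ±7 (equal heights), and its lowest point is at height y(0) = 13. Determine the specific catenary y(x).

The Lagrangian L(y, y') = y sqrt(1 + y'^2) has no explicit x dependence, so the Beltrami identity applies:
    L − y' ∂L/∂y' = C.
Compute ∂L/∂y' = y · y' / sqrt(1 + y'^2). Then
    L − y' ∂L/∂y'
    = y sqrt(1 + y'^2) − y · y'^2 / sqrt(1 + y'^2)
    = y (1 + y'^2 − y'^2) / sqrt(1 + y'^2)
    = y / sqrt(1 + y'^2) = C.
Squaring gives y^2 = C^2 (1 + y'^2), i.e.
    y'^2 = y^2 / C^2 − 1.
Separating variables,
    dy / sqrt(y^2 − C^2) = dx / C,
and integrating gives arccosh(y / C) = (x − a)/C, so
    y(x) = C cosh((x − a)/C),
the catenary. The constants C and a are fixed by the two endpoint conditions (and, for the hanging-chain problem, the length constraint selects C).
Now fit the given data. The endpoints x = ±7 are symmetric at equal height, so the catenary is even about its minimum: a = 0 and y(x) = C cosh(x/C). The lowest point is y(0) = C cosh(0) = C, and we are told y(0) = 13, so C = 13. Therefore
    y(x) = 13 cosh(x/13),
and at the endpoints
    y(±7) = 13 cosh(7/13).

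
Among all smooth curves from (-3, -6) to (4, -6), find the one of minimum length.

Arc-length functional: J[y] = ∫ sqrt(1 + (y')^2) dx.
Lagrangian L = sqrt(1 + (y')^2) has no explicit y dependence, so ∂L/∂y = 0 and the Euler-Lagrange equation gives
    d/dx( y' / sqrt(1 + (y')^2) ) = 0  ⇒  y' / sqrt(1 + (y')^2) = const.
Hence y' is constant, so y(x) is affine.
Fitting the endpoints (-3, -6) and (4, -6):
    slope m = ((-6) − (-6)) / (4 − (-3)) = 0,
    intercept c = (-6) − m·(-3) = -6.
Extremal: y(x) = -6.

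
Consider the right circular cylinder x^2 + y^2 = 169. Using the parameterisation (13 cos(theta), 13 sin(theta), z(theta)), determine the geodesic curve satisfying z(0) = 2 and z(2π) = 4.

Parameterise the cylinder of radius R = 13 as
    r(θ) = (13 cos θ, 13 sin θ, z(θ)).
The arc-length element is
    ds = sqrt(169 + (dz/dθ)^2) dθ,
so the Lagrangian is L = sqrt(169 + z'^2).
L depends on z' only, not on z or θ, so ∂L/∂z = 0 and
    ∂L/∂z' = z' / sqrt(169 + z'^2).
The Euler-Lagrange equation gives
    d/dθ( z' / sqrt(169 + z'^2) ) = 0,
so z' is constant. Integrating once:
    z(θ) = a θ + b,
a helix on the cylinder (a straight line when the cylinder is unrolled). The constants a, b are determined by the endpoint conditions.
With endpoint conditions z(0) = 2 and z(2π) = 4: from z(0) = b we get b = 2, and a·2π + 2 = 4 gives a = 1/π, so
    z(θ) = (1/π) θ + 2.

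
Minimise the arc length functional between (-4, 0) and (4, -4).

Arc-length functional: J[y] = ∫ sqrt(1 + (y')^2) dx.
Lagrangian L = sqrt(1 + (y')^2) has no explicit y dependence, so ∂L/∂y = 0 and the Euler-Lagrange equation gives
    d/dx( y' / sqrt(1 + (y')^2) ) = 0  ⇒  y' / sqrt(1 + (y')^2) = const.
Hence y' is constant, so y(x) is affine.
Fitting the endpoints (-4, 0) and (4, -4):
    slope m = ((-4) − 0) / (4 − (-4)) = -1/2,
    intercept c = 0 − m·(-4) = -2.
Extremal: y(x) = (-1/2) x - 2.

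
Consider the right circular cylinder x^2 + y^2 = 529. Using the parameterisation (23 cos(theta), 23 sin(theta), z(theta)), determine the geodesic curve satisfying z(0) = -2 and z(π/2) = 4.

Parameterise the cylinder of radius R = 23 as
    r(θ) = (23 cos θ, 23 sin θ, z(θ)).
The arc-length element is
    ds = sqrt(529 + (dz/dθ)^2) dθ,
so the Lagrangian is L = sqrt(529 + z'^2).
L depends on z' only, not on z or θ, so ∂L/∂z = 0 and
    ∂L/∂z' = z' / sqrt(529 + z'^2).
The Euler-Lagrange equation gives
    d/dθ( z' / sqrt(529 + z'^2) ) = 0,
so z' is constant. Integrating once:
    z(θ) = a θ + b,
a helix on the cylinder (a straight line when the cylinder is unrolled). The constants a, b are determined by the endpoint conditions.
With endpoint conditions z(0) = -2 and z(π/2) = 4: from z(0) = b we get b = -2, and a·π/2 + -2 = 4 gives a = 12/π, so
    z(θ) = (12/π) θ − 2.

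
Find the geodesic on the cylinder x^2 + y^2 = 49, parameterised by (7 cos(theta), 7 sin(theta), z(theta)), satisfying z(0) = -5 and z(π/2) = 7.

Parameterise the cylinder of radius R = 7 as
    r(θ) = (7 cos θ, 7 sin θ, z(θ)).
The arc-length element is
    ds = sqrt(49 + (dz/dθ)^2) dθ,
so the Lagrangian is L = sqrt(49 + z'^2).
L depends on z' only, not on z or θ, so ∂L/∂z = 0 and
    ∂L/∂z' = z' / sqrt(49 + z'^2).
The Euler-Lagrange equation gives
    d/dθ( z' / sqrt(49 + z'^2) ) = 0,
so z' is constant. Integrating once:
    z(θ) = a θ + b,
a helix on the cylinder (a straight line when the cylinder is unrolled). The constants a, b are determined by the endpoint conditions.
With endpoint conditions z(0) = -5 and z(π/2) = 7: from z(0) = b we get b = -5, and a·π/2 + -5 = 7 gives a = 24/π, so
    z(θ) = (24/π) θ − 5.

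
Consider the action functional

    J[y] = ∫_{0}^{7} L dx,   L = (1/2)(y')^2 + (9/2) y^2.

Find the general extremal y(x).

The Lagrangian is L = (1/2)(y')^2 + (9/2) y^2.
∂L/∂y = 9y.
∂L/∂y' = y'.
The Euler-Lagrange equation d/dx(∂L/∂y') − ∂L/∂y = 0 becomes:
    y'' - 9 y = 0
General solution: y(x) = A e^(3x) + B e^(-3x), where A and B are arbitrary constants fixed by the endpoint conditions.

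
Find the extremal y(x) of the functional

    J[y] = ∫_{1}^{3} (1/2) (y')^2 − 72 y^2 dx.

The Lagrangian is L = (1/2) (y')^2 − 72 y^2.
Compute ∂L/∂y = -144y, ∂L/∂y' = y'.
The Euler-Lagrange equation d/dx(∂L/∂y') − ∂L/∂y = 0 reduces to
    y'' + 144 y = 0.
Its general solution is
    y(x) = A sin(12x) + B cos(12x),
with A, B fixed by the endpoint conditions.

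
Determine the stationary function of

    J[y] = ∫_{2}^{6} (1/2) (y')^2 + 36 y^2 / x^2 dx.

The Lagrangian is L = (1/2) (y')^2 + 36 y^2 / x^2.
Compute ∂L/∂y = 72y/x^2, ∂L/∂y' = y'.
The Euler-Lagrange equation d/dx(∂L/∂y') − ∂L/∂y = 0 reduces to
    y'' − 72/x^2 · y = 0  (x > 0).
Its general solution is
    y(x) = A x^9 + B x^(-8),
with A, B fixed by the endpoint conditions.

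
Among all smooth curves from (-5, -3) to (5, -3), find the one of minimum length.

Arc-length functional: J[y] = ∫ sqrt(1 + (y')^2) dx.
Lagrangian L = sqrt(1 + (y')^2) has no explicit y dependence, so ∂L/∂y = 0 and the Euler-Lagrange equation gives
    d/dx( y' / sqrt(1 + (y')^2) ) = 0  ⇒  y' / sqrt(1 + (y')^2) = const.
Hence y' is constant, so y(x) is affine.
Fitting the endpoints (-5, -3) and (5, -3):
    slope m = ((-3) − (-3)) / (5 − (-5)) = 0,
    intercept c = (-3) − m·(-5) = -3.
Extremal: y(x) = -3.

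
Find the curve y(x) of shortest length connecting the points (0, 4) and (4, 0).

Arc-length functional: J[y] = ∫ sqrt(1 + (y')^2) dx.
Lagrangian L = sqrt(1 + (y')^2) has no explicit y dependence, so ∂L/∂y = 0 and the Euler-Lagrange equation gives
    d/dx( y' / sqrt(1 + (y')^2) ) = 0  ⇒  y' / sqrt(1 + (y')^2) = const.
Hence y' is constant, so y(x) is affine.
Fitting the endpoints (0, 4) and (4, 0):
    slope m = (0 − 4) / (4 − 0) = -1,
    intercept c = 4 − m·0 = 4.
Extremal: y(x) = -x + 4.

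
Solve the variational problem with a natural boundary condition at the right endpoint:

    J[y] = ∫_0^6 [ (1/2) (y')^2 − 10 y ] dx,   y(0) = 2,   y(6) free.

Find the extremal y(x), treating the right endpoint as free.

The Lagrangian L = (1/2) (y')^2 − 10 y gives
    ∂L/∂y = −10,   ∂L/∂y' = y'.
Euler-Lagrange: d/dx(y') − (−10) = 0, i.e. y'' + 10 = 0, so
    y(x) = −(10/2) x^2 + C1 x + C2.
Fixed left endpoint y(0) = 2 ⇒ C2 = 2.
The right endpoint x = 6 is free, so the natural (transversality) condition is ∂L/∂y' |_{x=6} = 0, i.e. y'(6) = 0.
Compute y'(x) = −10 x + C1, so y'(6) = −60 + C1 = 0 ⇒ C1 = 60.
Therefore the extremal is
    y(x) = −5 x^2 + 60 x + 2.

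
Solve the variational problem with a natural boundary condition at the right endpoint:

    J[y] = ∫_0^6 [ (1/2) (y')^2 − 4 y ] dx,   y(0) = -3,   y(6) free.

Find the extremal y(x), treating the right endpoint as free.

The Lagrangian L = (1/2) (y')^2 − 4 y gives
    ∂L/∂y = −4,   ∂L/∂y' = y'.
Euler-Lagrange: d/dx(y') − (−4) = 0, i.e. y'' + 4 = 0, so
    y(x) = −(4/2) x^2 + C1 x + C2.
Fixed left endpoint y(0) = -3 ⇒ C2 = -3.
The right endpoint x = 6 is free, so the natural (transversality) condition is ∂L/∂y' |_{x=6} = 0, i.e. y'(6) = 0.
Compute y'(x) = −4 x + C1, so y'(6) = −24 + C1 = 0 ⇒ C1 = 24.
Therefore the extremal is
    y(x) = −2 x^2 + 24 x − 3.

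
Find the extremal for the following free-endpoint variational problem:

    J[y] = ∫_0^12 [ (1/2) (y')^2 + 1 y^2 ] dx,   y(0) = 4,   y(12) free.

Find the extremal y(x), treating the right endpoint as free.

The Lagrangian L = (1/2) (y')^2 + 1 y^2 gives
    ∂L/∂y = 2 y,   ∂L/∂y' = y'.
Euler-Lagrange: y'' − 2 y = 0.
With k = sqrt(2), the general solution is
    y(x) = A cosh(sqrt(2) x) + B sinh(sqrt(2) x).
Fixed left endpoint y(0) = 4 ⇒ A = 4.
The right endpoint x = 12 is free, so the natural (transversality) condition is ∂L/∂y' |_{x=12} = 0, i.e. y'(12) = 0.
Compute y'(x) = A k sinh(k x) + B k cosh(k x), so
    y'(12) = A k sinh(k·12) + B k cosh(k·12) = 0
    ⇒ B = −A tanh(k·12) = − 4 tanh(sqrt(2)·12).
Therefore the extremal is
    y(x) = 4 cosh(sqrt(2) x) − 4 tanh(sqrt(2)·12) sinh(sqrt(2) x).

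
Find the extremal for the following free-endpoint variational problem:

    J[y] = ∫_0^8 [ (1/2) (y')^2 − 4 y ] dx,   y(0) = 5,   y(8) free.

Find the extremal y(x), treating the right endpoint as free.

The Lagrangian L = (1/2) (y')^2 − 4 y gives
    ∂L/∂y = −4,   ∂L/∂y' = y'.
Euler-Lagrange: d/dx(y') − (−4) = 0, i.e. y'' + 4 = 0, so
    y(x) = −(4/2) x^2 + C1 x + C2.
Fixed left endpoint y(0) = 5 ⇒ C2 = 5.
The right endpoint x = 8 is free, so the natural (transversality) condition is ∂L/∂y' |_{x=8} = 0, i.e. y'(8) = 0.
Compute y'(x) = −4 x + C1, so y'(8) = −32 + C1 = 0 ⇒ C1 = 32.
Therefore the extremal is
    y(x) = −2 x^2 + 32 x + 5.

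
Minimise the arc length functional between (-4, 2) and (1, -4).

Arc-length functional: J[y] = ∫ sqrt(1 + (y')^2) dx.
Lagrangian L = sqrt(1 + (y')^2) has no explicit y dependence, so ∂L/∂y = 0 and the Euler-Lagrange equation gives
    d/dx( y' / sqrt(1 + (y')^2) ) = 0  ⇒  y' / sqrt(1 + (y')^2) = const.
Hence y' is constant, so y(x) is affine.
Fitting the endpoints (-4, 2) and (1, -4):
    slope m = ((-4) − 2) / (1 − (-4)) = -6/5,
    intercept c = 2 − m·(-4) = -14/5.
Extremal: y(x) = (-6/5) x - 14/5.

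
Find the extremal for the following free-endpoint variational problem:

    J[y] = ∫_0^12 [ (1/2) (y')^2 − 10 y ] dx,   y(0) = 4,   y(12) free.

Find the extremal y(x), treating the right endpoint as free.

The Lagrangian L = (1/2) (y')^2 − 10 y gives
    ∂L/∂y = −10,   ∂L/∂y' = y'.
Euler-Lagrange: d/dx(y') − (−10) = 0, i.e. y'' + 10 = 0, so
    y(x) = −(10/2) x^2 + C1 x + C2.
Fixed left endpoint y(0) = 4 ⇒ C2 = 4.
The right endpoint x = 12 is free, so the natural (transversality) condition is ∂L/∂y' |_{x=12} = 0, i.e. y'(12) = 0.
Compute y'(x) = −10 x + C1, so y'(12) = −120 + C1 = 0 ⇒ C1 = 120.
Therefore the extremal is
    y(x) = −5 x^2 + 120 x + 4.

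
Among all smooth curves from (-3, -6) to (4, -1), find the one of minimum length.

Arc-length functional: J[y] = ∫ sqrt(1 + (y')^2) dx.
Lagrangian L = sqrt(1 + (y')^2) has no explicit y dependence, so ∂L/∂y = 0 and the Euler-Lagrange equation gives
    d/dx( y' / sqrt(1 + (y')^2) ) = 0  ⇒  y' / sqrt(1 + (y')^2) = const.
Hence y' is constant, so y(x) is affine.
Fitting the endpoints (-3, -6) and (4, -1):
    slope m = ((-1) − (-6)) / (4 − (-3)) = 5/7,
    intercept c = (-6) − m·(-3) = -27/7.
Extremal: y(x) = (5/7) x - 27/7.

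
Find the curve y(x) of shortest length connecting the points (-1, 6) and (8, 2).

Arc-length functional: J[y] = ∫ sqrt(1 + (y')^2) dx.
Lagrangian L = sqrt(1 + (y')^2) has no explicit y dependence, so ∂L/∂y = 0 and the Euler-Lagrange equation gives
    d/dx( y' / sqrt(1 + (y')^2) ) = 0  ⇒  y' / sqrt(1 + (y')^2) = const.
Hence y' is constant, so y(x) is affine.
Fitting the endpoints (-1, 6) and (8, 2):
    slope m = (2 − 6) / (8 − (-1)) = -4/9,
    intercept c = 6 − m·(-1) = 50/9.
Extremal: y(x) = (-4/9) x + 50/9.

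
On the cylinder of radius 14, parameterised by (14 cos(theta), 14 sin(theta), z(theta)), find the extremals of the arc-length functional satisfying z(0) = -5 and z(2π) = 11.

Parameterise the cylinder of radius R = 14 as
    r(θ) = (14 cos θ, 14 sin θ, z(θ)).
The arc-length element is
    ds = sqrt(196 + (dz/dθ)^2) dθ,
so the Lagrangian is L = sqrt(196 + z'^2).
L depends on z' only, not on z or θ, so ∂L/∂z = 0 and
    ∂L/∂z' = z' / sqrt(196 + z'^2).
The Euler-Lagrange equation gives
    d/dθ( z' / sqrt(196 + z'^2) ) = 0,
so z' is constant. Integrating once:
    z(θ) = a θ + b,
a helix on the cylinder (a straight line when the cylinder is unrolled). The constants a, b are determined by the endpoint conditions.
With endpoint conditions z(0) = -5 and z(2π) = 11: from z(0) = b we get b = -5, and a·2π + -5 = 11 gives a = 8/π, so
    z(θ) = (8/π) θ − 5.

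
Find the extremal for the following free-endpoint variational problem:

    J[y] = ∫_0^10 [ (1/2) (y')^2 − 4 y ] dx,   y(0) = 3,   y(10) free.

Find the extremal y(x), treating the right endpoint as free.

The Lagrangian L = (1/2) (y')^2 − 4 y gives
    ∂L/∂y = −4,   ∂L/∂y' = y'.
Euler-Lagrange: d/dx(y') − (−4) = 0, i.e. y'' + 4 = 0, so
    y(x) = −(4/2) x^2 + C1 x + C2.
Fixed left endpoint y(0) = 3 ⇒ C2 = 3.
The right endpoint x = 10 is free, so the natural (transversality) condition is ∂L/∂y' |_{x=10} = 0, i.e. y'(10) = 0.
Compute y'(x) = −4 x + C1, so y'(10) = −40 + C1 = 0 ⇒ C1 = 40.
Therefore the extremal is
    y(x) = −2 x^2 + 40 x + 3.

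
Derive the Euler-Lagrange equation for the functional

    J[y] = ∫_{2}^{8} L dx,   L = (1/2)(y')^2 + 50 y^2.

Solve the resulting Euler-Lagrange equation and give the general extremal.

The Lagrangian is L = (1/2)(y')^2 + 50 y^2.
∂L/∂y = 100y.
∂L/∂y' = y'.
The Euler-Lagrange equation d/dx(∂L/∂y') − ∂L/∂y = 0 becomes:
    y'' - 100 y = 0
General solution: y(x) = A e^(10x) + B e^(-10x), where A and B are arbitrary constants fixed by the endpoint conditions.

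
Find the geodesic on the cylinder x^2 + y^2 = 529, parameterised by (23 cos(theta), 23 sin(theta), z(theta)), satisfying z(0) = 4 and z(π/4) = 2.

Parameterise the cylinder of radius R = 23 as
    r(θ) = (23 cos θ, 23 sin θ, z(θ)).
The arc-length element is
    ds = sqrt(529 + (dz/dθ)^2) dθ,
so the Lagrangian is L = sqrt(529 + z'^2).
L depends on z' only, not on z or θ, so ∂L/∂z = 0 and
    ∂L/∂z' = z' / sqrt(529 + z'^2).
The Euler-Lagrange equation gives
    d/dθ( z' / sqrt(529 + z'^2) ) = 0,
so z' is constant. Integrating once:
    z(θ) = a θ + b,
a helix on the cylinder (a straight line when the cylinder is unrolled). The constants a, b are determined by the endpoint conditions.
With endpoint conditions z(0) = 4 and z(π/4) = 2: from z(0) = b we get b = 4, and a·π/4 + 4 = 2 gives a = -8/π, so
    z(θ) = (-8/π) θ + 4.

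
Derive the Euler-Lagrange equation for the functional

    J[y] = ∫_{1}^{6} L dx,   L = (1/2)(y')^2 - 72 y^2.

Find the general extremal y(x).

The Lagrangian is L = (1/2)(y')^2 - 72 y^2.
∂L/∂y = -144y.
∂L/∂y' = y'.
The Euler-Lagrange equation d/dx(∂L/∂y') − ∂L/∂y = 0 becomes:
    y'' + 144 y = 0
General solution: y(x) = A sin(12x) + B cos(12x), where A and B are arbitrary constants fixed by the endpoint conditions.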